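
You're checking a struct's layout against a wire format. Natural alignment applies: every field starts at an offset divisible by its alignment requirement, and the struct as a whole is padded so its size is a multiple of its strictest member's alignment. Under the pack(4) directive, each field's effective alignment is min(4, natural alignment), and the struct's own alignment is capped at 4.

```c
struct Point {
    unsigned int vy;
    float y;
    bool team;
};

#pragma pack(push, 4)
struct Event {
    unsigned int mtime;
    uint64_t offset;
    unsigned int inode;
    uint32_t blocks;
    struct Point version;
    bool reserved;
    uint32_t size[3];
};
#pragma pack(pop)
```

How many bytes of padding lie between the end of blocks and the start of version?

0

Point: @0: vy [4B, align 4] → 4; @4: y [4B, align 4] → 8; @8: team [1B, align 1] → 9; +3 tail pad (align 4); size 12, align 4
@0: mtime [4B, align 4] → 4
@4: offset [8B, align 4] → 12
@12: inode [4B, align 4] → 16
@16: blocks [4B, align 4] → 20
@20: version [12B, align 4] → 32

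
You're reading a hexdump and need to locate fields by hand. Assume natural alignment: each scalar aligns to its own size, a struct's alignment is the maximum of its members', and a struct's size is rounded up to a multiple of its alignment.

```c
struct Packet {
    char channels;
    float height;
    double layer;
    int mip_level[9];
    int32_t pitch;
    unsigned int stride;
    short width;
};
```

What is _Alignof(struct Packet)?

8

member alignments: channels=1, height=4, layer=8, mip_level=4, pitch=4, stride=4, width=2
max = 8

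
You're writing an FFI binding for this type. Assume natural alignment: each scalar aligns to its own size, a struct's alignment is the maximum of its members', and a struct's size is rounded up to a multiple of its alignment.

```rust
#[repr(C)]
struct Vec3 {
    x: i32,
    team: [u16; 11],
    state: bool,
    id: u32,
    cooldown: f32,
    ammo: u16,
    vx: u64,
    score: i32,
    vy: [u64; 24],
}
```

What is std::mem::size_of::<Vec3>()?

248

x at 0 (size 4, align 4) → ends 4
team at 4 (size 22, align 2) → ends 26
state at 26 (size 1, align 1) → ends 27
pad 1 to align 4 for id
id at 28 (size 4, align 4) → ends 32
cooldown at 32 (size 4, align 4) → ends 36
ammo at 36 (size 2, align 2) → ends 38
pad 2 to align 8 for vx
vx at 40 (size 8, align 8) → ends 48
score at 48 (size 4, align 4) → ends 52
pad 4 to align 8 for vy
vy at 56 (size 192, align 8) → ends 248
total 248 bytes, alignment 8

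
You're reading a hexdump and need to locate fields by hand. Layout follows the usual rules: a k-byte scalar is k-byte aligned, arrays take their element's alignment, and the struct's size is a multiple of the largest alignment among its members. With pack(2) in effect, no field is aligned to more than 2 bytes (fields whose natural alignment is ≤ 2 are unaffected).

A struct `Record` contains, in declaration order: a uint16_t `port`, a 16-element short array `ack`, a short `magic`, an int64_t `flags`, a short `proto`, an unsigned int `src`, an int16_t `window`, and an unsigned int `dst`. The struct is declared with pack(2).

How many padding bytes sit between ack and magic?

port at 0 (size 2, align 2) → ends 2
ack at 2 (size 32, align 2) → ends 34
magic at 34 (size 2, align 2) → ends 36

0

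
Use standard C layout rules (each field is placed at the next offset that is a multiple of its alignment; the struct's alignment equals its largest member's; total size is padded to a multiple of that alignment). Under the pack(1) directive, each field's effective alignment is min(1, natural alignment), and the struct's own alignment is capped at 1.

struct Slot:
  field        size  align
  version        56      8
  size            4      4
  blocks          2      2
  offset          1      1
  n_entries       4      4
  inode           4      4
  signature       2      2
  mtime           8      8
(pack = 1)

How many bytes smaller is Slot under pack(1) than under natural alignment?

natural layout:
  0..56  version  (56B, 8-aligned)
  56..60  size  (4B, 4-aligned)
  60..62  blocks  (2B, 2-aligned)
  62..63  offset  (1B, 1-aligned)
  63..64  -- padding (1B)
  64..68  n_entries  (4B, 4-aligned)
  68..72  inode  (4B, 4-aligned)
  72..74  signature  (2B, 2-aligned)
  74..80  -- padding (6B)
  80..88  mtime  (8B, 8-aligned)
  sizeof = 88, alignof = 8
packed(1) layout:
  0..56  version  (56B, 1-aligned)
  56..60  size  (4B, 1-aligned)
  60..62  blocks  (2B, 1-aligned)
  62..63  offset  (1B, 1-aligned)
  63..67  n_entries  (4B, 1-aligned)
  67..71  inode  (4B, 1-aligned)
  71..73  signature  (2B, 1-aligned)
  73..81  mtime  (8B, 1-aligned)
  sizeof = 81, alignof = 1
88 − 81 = 7

7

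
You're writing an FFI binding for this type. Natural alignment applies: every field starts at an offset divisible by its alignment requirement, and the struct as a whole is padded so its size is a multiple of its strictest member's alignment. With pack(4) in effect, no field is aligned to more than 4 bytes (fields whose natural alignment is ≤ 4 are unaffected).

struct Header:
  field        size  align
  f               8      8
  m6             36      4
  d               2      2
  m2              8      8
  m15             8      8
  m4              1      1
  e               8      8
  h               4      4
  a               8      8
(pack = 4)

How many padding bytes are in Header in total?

5

@0: f [8B, align 4] → 8
@8: m6 [36B, align 4] → 44
@44: d [2B, align 2] → 46
+2 pad (align 4)
@48: m2 [8B, align 4] → 56
@56: m15 [8B, align 4] → 64
@64: m4 [1B, align 1] → 65
+3 pad (align 4)
@68: e [8B, align 4] → 76
@76: h [4B, align 4] → 80
@80: a [8B, align 4] → 88
size 88, align 4
data bytes 83, size 88 → padding 5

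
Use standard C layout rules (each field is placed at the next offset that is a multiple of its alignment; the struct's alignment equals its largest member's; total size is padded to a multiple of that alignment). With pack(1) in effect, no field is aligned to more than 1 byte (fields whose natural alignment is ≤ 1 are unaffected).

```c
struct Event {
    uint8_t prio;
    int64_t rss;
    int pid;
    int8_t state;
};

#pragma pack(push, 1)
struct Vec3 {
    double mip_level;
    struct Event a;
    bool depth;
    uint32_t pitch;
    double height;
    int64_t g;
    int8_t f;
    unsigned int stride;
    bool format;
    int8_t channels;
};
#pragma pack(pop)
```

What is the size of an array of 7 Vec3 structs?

Event: prio at 0 (size 1, align 1) → ends 1; pad 7 to align 8 for rss; rss at 8 (size 8, align 8) → ends 16; pid at 16 (size 4, align 4) → ends 20; state at 20 (size 1, align 1) → ends 21; tail pad 3 to reach multiple of 8; total 24 bytes, alignment 8
mip_level at 0 (size 8, align 1) → ends 8
a at 8 (size 24, align 1) → ends 32
depth at 32 (size 1, align 1) → ends 33
pitch at 33 (size 4, align 1) → ends 37
height at 37 (size 8, align 1) → ends 45
g at 45 (size 8, align 1) → ends 53
f at 53 (size 1, align 1) → ends 54
stride at 54 (size 4, align 1) → ends 58
format at 58 (size 1, align 1) → ends 59
channels at 59 (size 1, align 1) → ends 60
total 60 bytes, alignment 1
array of 7: 7 × 60 = 420

420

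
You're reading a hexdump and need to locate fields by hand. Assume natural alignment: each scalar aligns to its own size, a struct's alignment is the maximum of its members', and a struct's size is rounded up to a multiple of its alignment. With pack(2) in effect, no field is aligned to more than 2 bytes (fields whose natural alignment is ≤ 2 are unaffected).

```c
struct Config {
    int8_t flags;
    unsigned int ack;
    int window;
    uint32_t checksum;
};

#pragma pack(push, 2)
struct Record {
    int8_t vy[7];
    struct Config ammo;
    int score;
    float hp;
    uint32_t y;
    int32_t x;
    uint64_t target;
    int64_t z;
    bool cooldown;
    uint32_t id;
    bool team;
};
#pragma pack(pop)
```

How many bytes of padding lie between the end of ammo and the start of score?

Config: 0..1  flags  (1B, 1-aligned); 1..4  -- padding (3B); 4..8  ack  (4B, 4-aligned); 8..12  window  (4B, 4-aligned); 12..16  checksum  (4B, 4-aligned); sizeof = 16, alignof = 4
0..7  vy  (7B, 1-aligned)
7..8  -- padding (1B)
8..24  ammo  (16B, 2-aligned)
24..28  score  (4B, 2-aligned)

0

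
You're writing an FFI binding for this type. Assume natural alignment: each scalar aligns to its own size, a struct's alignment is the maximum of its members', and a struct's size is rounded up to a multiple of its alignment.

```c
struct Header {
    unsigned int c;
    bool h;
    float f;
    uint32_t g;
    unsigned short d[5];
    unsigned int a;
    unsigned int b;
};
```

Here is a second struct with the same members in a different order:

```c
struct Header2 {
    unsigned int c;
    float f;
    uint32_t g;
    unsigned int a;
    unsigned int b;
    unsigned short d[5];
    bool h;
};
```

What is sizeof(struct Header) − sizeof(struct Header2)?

4

c at 0 (size 4, align 4) → ends 4
h at 4 (size 1, align 1) → ends 5
pad 3 to align 4 for f
f at 8 (size 4, align 4) → ends 12
g at 12 (size 4, align 4) → ends 16
d at 16 (size 10, align 2) → ends 26
pad 2 to align 4 for a
a at 28 (size 4, align 4) → ends 32
b at 32 (size 4, align 4) → ends 36
total 36 bytes, alignment 4
— Header2 —
c at 0 (size 4, align 4) → ends 4
f at 4 (size 4, align 4) → ends 8
g at 8 (size 4, align 4) → ends 12
a at 12 (size 4, align 4) → ends 16
b at 16 (size 4, align 4) → ends 20
d at 20 (size 10, align 2) → ends 30
h at 30 (size 1, align 1) → ends 31
tail pad 1 to reach multiple of 4
total 32 bytes, alignment 4
36 − 32 = 4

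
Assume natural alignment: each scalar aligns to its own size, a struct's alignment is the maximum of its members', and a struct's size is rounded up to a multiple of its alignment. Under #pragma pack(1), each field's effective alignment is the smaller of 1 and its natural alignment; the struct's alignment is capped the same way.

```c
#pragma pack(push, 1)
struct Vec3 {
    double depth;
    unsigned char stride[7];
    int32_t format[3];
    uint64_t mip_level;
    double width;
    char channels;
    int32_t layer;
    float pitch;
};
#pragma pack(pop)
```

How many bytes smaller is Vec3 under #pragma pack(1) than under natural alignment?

natural layout:
  @0: depth [8B, align 8] → 8
  @8: stride [7B, align 1] → 15
  +1 pad (align 4)
  @16: format [12B, align 4] → 28
  +4 pad (align 8)
  @32: mip_level [8B, align 8] → 40
  @40: width [8B, align 8] → 48
  @48: channels [1B, align 1] → 49
  +3 pad (align 4)
  @52: layer [4B, align 4] → 56
  @56: pitch [4B, align 4] → 60
  +4 tail pad (align 8)
  size 64, align 8
packed(1) layout:
  @0: depth [8B, align 1] → 8
  @8: stride [7B, align 1] → 15
  @15: format [12B, align 1] → 27
  @27: mip_level [8B, align 1] → 35
  @35: width [8B, align 1] → 43
  @43: channels [1B, align 1] → 44
  @44: layer [4B, align 1] → 48
  @48: pitch [4B, align 1] → 52
  size 52, align 1
64 − 52 = 12

12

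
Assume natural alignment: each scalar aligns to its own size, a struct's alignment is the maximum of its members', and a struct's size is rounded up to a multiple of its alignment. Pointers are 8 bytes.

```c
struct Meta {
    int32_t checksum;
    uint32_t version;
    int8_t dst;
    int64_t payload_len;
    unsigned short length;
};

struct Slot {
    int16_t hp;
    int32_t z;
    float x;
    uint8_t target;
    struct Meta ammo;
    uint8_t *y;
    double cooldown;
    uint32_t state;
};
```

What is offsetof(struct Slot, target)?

12

Meta: 0..4  checksum  (4B, 4-aligned); 4..8  version  (4B, 4-aligned); 8..9  dst  (1B, 1-aligned); 9..16  -- padding (7B); 16..24  payload_len  (8B, 8-aligned); 24..26  length  (2B, 2-aligned); 26..32  -- tail padding (6B); sizeof = 32, alignof = 8
0..2  hp  (2B, 2-aligned)
2..4  -- padding (2B)
4..8  z  (4B, 4-aligned)
8..12  x  (4B, 4-aligned)
12..13  target  (1B, 1-aligned)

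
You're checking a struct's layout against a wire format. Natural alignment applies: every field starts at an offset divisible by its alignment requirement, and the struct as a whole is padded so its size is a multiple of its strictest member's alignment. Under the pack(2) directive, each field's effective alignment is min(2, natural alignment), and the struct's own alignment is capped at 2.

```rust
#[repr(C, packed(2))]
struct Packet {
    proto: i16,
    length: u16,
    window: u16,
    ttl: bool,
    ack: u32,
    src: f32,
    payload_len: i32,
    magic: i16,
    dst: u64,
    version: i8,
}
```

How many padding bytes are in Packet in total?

2

0..2  proto  (2B, 2-aligned)
2..4  length  (2B, 2-aligned)
4..6  window  (2B, 2-aligned)
6..7  ttl  (1B, 1-aligned)
7..8  -- padding (1B)
8..12  ack  (4B, 2-aligned)
12..16  src  (4B, 2-aligned)
16..20  payload_len  (4B, 2-aligned)
20..22  magic  (2B, 2-aligned)
22..30  dst  (8B, 2-aligned)
30..31  version  (1B, 1-aligned)
31..32  -- tail padding (1B)
sizeof = 32, alignof = 2
data bytes 30, size 32 → padding 2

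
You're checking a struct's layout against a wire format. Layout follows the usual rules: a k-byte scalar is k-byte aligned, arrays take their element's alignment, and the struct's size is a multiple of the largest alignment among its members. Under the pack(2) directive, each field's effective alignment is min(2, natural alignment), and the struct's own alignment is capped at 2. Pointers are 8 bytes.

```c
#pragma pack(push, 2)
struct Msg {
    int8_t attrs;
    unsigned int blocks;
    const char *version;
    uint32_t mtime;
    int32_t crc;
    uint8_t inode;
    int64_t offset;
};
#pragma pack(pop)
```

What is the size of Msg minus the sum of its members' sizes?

attrs at 0 (size 1, align 1) → ends 1
pad 1 to align 2 for blocks
blocks at 2 (size 4, align 2) → ends 6
version at 6 (size 8, align 2) → ends 14
mtime at 14 (size 4, align 2) → ends 18
crc at 18 (size 4, align 2) → ends 22
inode at 22 (size 1, align 1) → ends 23
pad 1 to align 2 for offset
offset at 24 (size 8, align 2) → ends 32
total 32 bytes, alignment 2
data bytes 30, size 32 → padding 2

2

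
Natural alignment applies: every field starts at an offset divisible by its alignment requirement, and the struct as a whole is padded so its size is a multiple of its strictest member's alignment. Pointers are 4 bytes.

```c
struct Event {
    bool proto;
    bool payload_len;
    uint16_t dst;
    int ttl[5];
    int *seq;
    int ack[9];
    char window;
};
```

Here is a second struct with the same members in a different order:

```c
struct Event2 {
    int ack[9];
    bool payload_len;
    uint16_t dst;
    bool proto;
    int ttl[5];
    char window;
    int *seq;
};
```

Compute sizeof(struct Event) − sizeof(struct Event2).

@0: proto [1B, align 1] → 1
@1: payload_len [1B, align 1] → 2
@2: dst [2B, align 2] → 4
@4: ttl [20B, align 4] → 24
@24: seq [4B, align 4] → 28
@28: ack [36B, align 4] → 64
@64: window [1B, align 1] → 65
+3 tail pad (align 4)
size 68, align 4
— Event2 —
@0: ack [36B, align 4] → 36
@36: payload_len [1B, align 1] → 37
+1 pad (align 2)
@38: dst [2B, align 2] → 40
@40: proto [1B, align 1] → 41
+3 pad (align 4)
@44: ttl [20B, align 4] → 64
@64: window [1B, align 1] → 65
+3 pad (align 4)
@68: seq [4B, align 4] → 72
size 72, align 4
68 − 72 = -4

-4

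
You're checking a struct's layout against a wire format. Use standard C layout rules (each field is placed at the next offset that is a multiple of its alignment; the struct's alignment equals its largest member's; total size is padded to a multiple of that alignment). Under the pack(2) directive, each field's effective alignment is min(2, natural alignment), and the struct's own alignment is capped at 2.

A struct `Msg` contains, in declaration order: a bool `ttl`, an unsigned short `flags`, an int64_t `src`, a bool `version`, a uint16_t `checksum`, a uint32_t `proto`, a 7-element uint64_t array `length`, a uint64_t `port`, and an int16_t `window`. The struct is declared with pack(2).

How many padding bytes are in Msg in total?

2

0..1  ttl  (1B, 1-aligned)
1..2  -- padding (1B)
2..4  flags  (2B, 2-aligned)
4..12  src  (8B, 2-aligned)
12..13  version  (1B, 1-aligned)
13..14  -- padding (1B)
14..16  checksum  (2B, 2-aligned)
16..20  proto  (4B, 2-aligned)
20..76  length  (56B, 2-aligned)
76..84  port  (8B, 2-aligned)
84..86  window  (2B, 2-aligned)
sizeof = 86, alignof = 2
data bytes 84, size 86 → padding 2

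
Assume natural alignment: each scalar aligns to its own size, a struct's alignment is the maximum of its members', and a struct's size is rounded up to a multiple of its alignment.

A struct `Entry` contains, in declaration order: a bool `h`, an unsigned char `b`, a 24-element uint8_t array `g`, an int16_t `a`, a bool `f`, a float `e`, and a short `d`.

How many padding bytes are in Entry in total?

5

h at 0 (size 1, align 1) → ends 1
b at 1 (size 1, align 1) → ends 2
g at 2 (size 24, align 1) → ends 26
a at 26 (size 2, align 2) → ends 28
f at 28 (size 1, align 1) → ends 29
pad 3 to align 4 for e
e at 32 (size 4, align 4) → ends 36
d at 36 (size 2, align 2) → ends 38
tail pad 2 to reach multiple of 4
total 40 bytes, alignment 4
data bytes 35, size 40 → padding 5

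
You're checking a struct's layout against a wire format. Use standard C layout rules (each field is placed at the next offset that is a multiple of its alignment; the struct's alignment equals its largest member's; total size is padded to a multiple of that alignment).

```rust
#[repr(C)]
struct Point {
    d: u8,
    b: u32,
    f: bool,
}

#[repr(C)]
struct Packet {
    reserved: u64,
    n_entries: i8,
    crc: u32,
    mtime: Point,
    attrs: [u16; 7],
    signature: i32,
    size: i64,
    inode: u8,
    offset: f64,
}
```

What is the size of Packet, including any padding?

Point: 0..1  d  (1B, 1-aligned); 1..4  -- padding (3B); 4..8  b  (4B, 4-aligned); 8..9  f  (1B, 1-aligned); 9..12  -- tail padding (3B); sizeof = 12, alignof = 4
0..8  reserved  (8B, 8-aligned)
8..9  n_entries  (1B, 1-aligned)
9..12  -- padding (3B)
12..16  crc  (4B, 4-aligned)
16..28  mtime  (12B, 4-aligned)
28..42  attrs  (14B, 2-aligned)
42..44  -- padding (2B)
44..48  signature  (4B, 4-aligned)
48..56  size  (8B, 8-aligned)
56..57  inode  (1B, 1-aligned)
57..64  -- padding (7B)
64..72  offset  (8B, 8-aligned)
sizeof = 72, alignof = 8

72 bytes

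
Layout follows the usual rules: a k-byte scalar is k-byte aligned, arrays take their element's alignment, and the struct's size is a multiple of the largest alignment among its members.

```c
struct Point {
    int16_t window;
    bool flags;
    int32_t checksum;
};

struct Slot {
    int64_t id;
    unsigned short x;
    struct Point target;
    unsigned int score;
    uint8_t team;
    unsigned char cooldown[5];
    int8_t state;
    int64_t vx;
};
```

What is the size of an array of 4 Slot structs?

160

Point: window at 0 (size 2, align 2) → ends 2; flags at 2 (size 1, align 1) → ends 3; pad 1 to align 4 for checksum; checksum at 4 (size 4, align 4) → ends 8; total 8 bytes, alignment 4
id at 0 (size 8, align 8) → ends 8
x at 8 (size 2, align 2) → ends 10
pad 2 to align 4 for target
target at 12 (size 8, align 4) → ends 20
score at 20 (size 4, align 4) → ends 24
team at 24 (size 1, align 1) → ends 25
cooldown at 25 (size 5, align 1) → ends 30
state at 30 (size 1, align 1) → ends 31
pad 1 to align 8 for vx
vx at 32 (size 8, align 8) → ends 40
total 40 bytes, alignment 8
array of 4: 4 × 40 = 160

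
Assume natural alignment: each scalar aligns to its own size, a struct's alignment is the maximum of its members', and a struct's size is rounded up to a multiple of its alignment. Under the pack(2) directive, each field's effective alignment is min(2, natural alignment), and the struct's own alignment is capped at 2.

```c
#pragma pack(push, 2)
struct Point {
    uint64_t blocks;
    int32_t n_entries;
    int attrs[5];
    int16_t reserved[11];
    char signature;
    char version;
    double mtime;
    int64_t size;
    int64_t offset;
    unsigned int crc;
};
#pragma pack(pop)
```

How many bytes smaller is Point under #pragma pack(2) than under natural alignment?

natural layout:
  0..8  blocks  (8B, 8-aligned)
  8..12  n_entries  (4B, 4-aligned)
  12..32  attrs  (20B, 4-aligned)
  32..54  reserved  (22B, 2-aligned)
  54..55  signature  (1B, 1-aligned)
  55..56  version  (1B, 1-aligned)
  56..64  mtime  (8B, 8-aligned)
  64..72  size  (8B, 8-aligned)
  72..80  offset  (8B, 8-aligned)
  80..84  crc  (4B, 4-aligned)
  84..88  -- tail padding (4B)
  sizeof = 88, alignof = 8
packed(2) layout:
  0..8  blocks  (8B, 2-aligned)
  8..12  n_entries  (4B, 2-aligned)
  12..32  attrs  (20B, 2-aligned)
  32..54  reserved  (22B, 2-aligned)
  54..55  signature  (1B, 1-aligned)
  55..56  version  (1B, 1-aligned)
  56..64  mtime  (8B, 2-aligned)
  64..72  size  (8B, 2-aligned)
  72..80  offset  (8B, 2-aligned)
  80..84  crc  (4B, 2-aligned)
  sizeof = 84, alignof = 2
88 − 84 = 4

4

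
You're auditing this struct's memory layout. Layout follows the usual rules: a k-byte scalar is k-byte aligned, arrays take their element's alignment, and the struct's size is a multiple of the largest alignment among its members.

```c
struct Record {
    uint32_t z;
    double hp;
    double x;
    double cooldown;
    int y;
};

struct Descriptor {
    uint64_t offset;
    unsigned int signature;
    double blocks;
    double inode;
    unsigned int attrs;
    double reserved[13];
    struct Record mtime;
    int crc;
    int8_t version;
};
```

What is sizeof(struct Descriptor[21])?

4032

Record: @0: z [4B, align 4] → 4; +4 pad (align 8); @8: hp [8B, align 8] → 16; @16: x [8B, align 8] → 24; @24: cooldown [8B, align 8] → 32; @32: y [4B, align 4] → 36; +4 tail pad (align 8); size 40, align 8
@0: offset [8B, align 8] → 8
@8: signature [4B, align 4] → 12
+4 pad (align 8)
@16: blocks [8B, align 8] → 24
@24: inode [8B, align 8] → 32
@32: attrs [4B, align 4] → 36
+4 pad (align 8)
@40: reserved [104B, align 8] → 144
@144: mtime [40B, align 8] → 184
@184: crc [4B, align 4] → 188
@188: version [1B, align 1] → 189
+3 tail pad (align 8)
size 192, align 8
array of 21: 21 × 192 = 4032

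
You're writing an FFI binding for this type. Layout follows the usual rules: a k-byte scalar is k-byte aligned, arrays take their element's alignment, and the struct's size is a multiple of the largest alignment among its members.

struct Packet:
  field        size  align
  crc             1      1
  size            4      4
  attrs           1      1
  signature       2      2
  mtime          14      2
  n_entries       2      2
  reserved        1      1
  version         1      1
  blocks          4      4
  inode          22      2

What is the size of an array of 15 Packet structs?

900

@0: crc [1B, align 1] → 1
+3 pad (align 4)
@4: size [4B, align 4] → 8
@8: attrs [1B, align 1] → 9
+1 pad (align 2)
@10: signature [2B, align 2] → 12
@12: mtime [14B, align 2] → 26
@26: n_entries [2B, align 2] → 28
@28: reserved [1B, align 1] → 29
@29: version [1B, align 1] → 30
+2 pad (align 4)
@32: blocks [4B, align 4] → 36
@36: inode [22B, align 2] → 58
+2 tail pad (align 4)
size 60, align 4
array of 15: 15 × 60 = 900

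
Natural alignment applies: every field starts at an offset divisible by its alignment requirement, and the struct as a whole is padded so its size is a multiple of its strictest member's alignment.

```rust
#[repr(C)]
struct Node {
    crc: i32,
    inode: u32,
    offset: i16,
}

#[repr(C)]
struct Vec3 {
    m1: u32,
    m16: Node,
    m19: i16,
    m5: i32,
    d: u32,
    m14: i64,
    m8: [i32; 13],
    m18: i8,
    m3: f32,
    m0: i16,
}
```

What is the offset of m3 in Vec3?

96

Node: @0: crc [4B, align 4] → 4; @4: inode [4B, align 4] → 8; @8: offset [2B, align 2] → 10; +2 tail pad (align 4); size 12, align 4
@0: m1 [4B, align 4] → 4
@4: m16 [12B, align 4] → 16
@16: m19 [2B, align 2] → 18
+2 pad (align 4)
@20: m5 [4B, align 4] → 24
@24: d [4B, align 4] → 28
+4 pad (align 8)
@32: m14 [8B, align 8] → 40
@40: m8 [52B, align 4] → 92
@92: m18 [1B, align 1] → 93
+3 pad (align 4)
@96: m3 [4B, align 4] → 100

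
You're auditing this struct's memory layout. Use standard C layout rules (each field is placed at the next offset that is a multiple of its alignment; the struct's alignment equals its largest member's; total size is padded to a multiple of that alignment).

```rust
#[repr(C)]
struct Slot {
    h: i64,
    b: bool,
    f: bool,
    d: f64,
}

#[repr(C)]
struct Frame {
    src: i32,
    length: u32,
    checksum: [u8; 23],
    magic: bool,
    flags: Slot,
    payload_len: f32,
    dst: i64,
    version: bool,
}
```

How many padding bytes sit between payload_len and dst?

Slot: 0..8  h  (8B, 8-aligned); 8..9  b  (1B, 1-aligned); 9..10  f  (1B, 1-aligned); 10..16  -- padding (6B); 16..24  d  (8B, 8-aligned); sizeof = 24, alignof = 8
0..4  src  (4B, 4-aligned)
4..8  length  (4B, 4-aligned)
8..31  checksum  (23B, 1-aligned)
31..32  magic  (1B, 1-aligned)
32..56  flags  (24B, 8-aligned)
56..60  payload_len  (4B, 4-aligned)
60..64  -- padding (4B)
64..72  dst  (8B, 8-aligned)

4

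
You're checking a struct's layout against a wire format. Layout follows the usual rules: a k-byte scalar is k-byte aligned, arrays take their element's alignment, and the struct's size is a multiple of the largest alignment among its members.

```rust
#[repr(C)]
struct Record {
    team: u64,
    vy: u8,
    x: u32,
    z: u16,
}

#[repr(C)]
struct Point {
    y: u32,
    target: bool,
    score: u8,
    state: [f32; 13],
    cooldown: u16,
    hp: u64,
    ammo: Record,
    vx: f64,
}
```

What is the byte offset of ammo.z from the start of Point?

Record: 0..8  team  (8B, 8-aligned); 8..9  vy  (1B, 1-aligned); 9..12  -- padding (3B); 12..16  x  (4B, 4-aligned); 16..18  z  (2B, 2-aligned); 18..24  -- tail padding (6B); sizeof = 24, alignof = 8
0..4  y  (4B, 4-aligned)
4..5  target  (1B, 1-aligned)
5..6  score  (1B, 1-aligned)
6..8  -- padding (2B)
8..60  state  (52B, 4-aligned)
60..62  cooldown  (2B, 2-aligned)
62..64  -- padding (2B)
64..72  hp  (8B, 8-aligned)
72..96  ammo  (24B, 8-aligned)
within Record: z at 16
72 + 16 = 88

88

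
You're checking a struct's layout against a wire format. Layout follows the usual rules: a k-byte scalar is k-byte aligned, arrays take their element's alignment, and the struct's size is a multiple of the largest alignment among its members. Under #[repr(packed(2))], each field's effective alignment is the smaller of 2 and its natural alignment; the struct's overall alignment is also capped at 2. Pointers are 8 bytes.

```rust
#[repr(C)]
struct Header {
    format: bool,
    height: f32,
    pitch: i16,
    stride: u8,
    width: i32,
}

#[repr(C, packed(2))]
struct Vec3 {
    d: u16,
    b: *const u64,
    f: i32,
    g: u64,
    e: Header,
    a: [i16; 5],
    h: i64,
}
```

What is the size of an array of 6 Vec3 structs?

336

Header: format at 0 (size 1, align 1) → ends 1; pad 3 to align 4 for height; height at 4 (size 4, align 4) → ends 8; pitch at 8 (size 2, align 2) → ends 10; stride at 10 (size 1, align 1) → ends 11; pad 1 to align 4 for width; width at 12 (size 4, align 4) → ends 16; total 16 bytes, alignment 4
d at 0 (size 2, align 2) → ends 2
b at 2 (size 8, align 2) → ends 10
f at 10 (size 4, align 2) → ends 14
g at 14 (size 8, align 2) → ends 22
e at 22 (size 16, align 2) → ends 38
a at 38 (size 10, align 2) → ends 48
h at 48 (size 8, align 2) → ends 56
total 56 bytes, alignment 2
array of 6: 6 × 56 = 336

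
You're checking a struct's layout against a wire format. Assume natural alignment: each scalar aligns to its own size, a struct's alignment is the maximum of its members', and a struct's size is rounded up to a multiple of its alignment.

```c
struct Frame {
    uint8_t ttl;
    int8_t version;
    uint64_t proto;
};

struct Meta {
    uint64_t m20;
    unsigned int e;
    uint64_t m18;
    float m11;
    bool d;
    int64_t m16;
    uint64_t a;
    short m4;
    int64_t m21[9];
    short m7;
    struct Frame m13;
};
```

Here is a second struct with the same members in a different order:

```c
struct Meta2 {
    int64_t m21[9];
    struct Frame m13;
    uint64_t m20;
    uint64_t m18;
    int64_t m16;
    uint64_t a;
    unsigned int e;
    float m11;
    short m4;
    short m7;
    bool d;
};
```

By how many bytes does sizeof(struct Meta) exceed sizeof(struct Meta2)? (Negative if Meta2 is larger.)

16

Frame: ttl at 0 (size 1, align 1) → ends 1; version at 1 (size 1, align 1) → ends 2; pad 6 to align 8 for proto; proto at 8 (size 8, align 8) → ends 16; total 16 bytes, alignment 8
m20 at 0 (size 8, align 8) → ends 8
e at 8 (size 4, align 4) → ends 12
pad 4 to align 8 for m18
m18 at 16 (size 8, align 8) → ends 24
m11 at 24 (size 4, align 4) → ends 28
d at 28 (size 1, align 1) → ends 29
pad 3 to align 8 for m16
m16 at 32 (size 8, align 8) → ends 40
a at 40 (size 8, align 8) → ends 48
m4 at 48 (size 2, align 2) → ends 50
pad 6 to align 8 for m21
m21 at 56 (size 72, align 8) → ends 128
m7 at 128 (size 2, align 2) → ends 130
pad 6 to align 8 for m13
m13 at 136 (size 16, align 8) → ends 152
total 152 bytes, alignment 8
— Meta2 —
m21 at 0 (size 72, align 8) → ends 72
m13 at 72 (size 16, align 8) → ends 88
m20 at 88 (size 8, align 8) → ends 96
m18 at 96 (size 8, align 8) → ends 104
m16 at 104 (size 8, align 8) → ends 112
a at 112 (size 8, align 8) → ends 120
e at 120 (size 4, align 4) → ends 124
m11 at 124 (size 4, align 4) → ends 128
m4 at 128 (size 2, align 2) → ends 130
m7 at 130 (size 2, align 2) → ends 132
d at 132 (size 1, align 1) → ends 133
tail pad 3 to reach multiple of 8
total 136 bytes, alignment 8
152 − 136 = 16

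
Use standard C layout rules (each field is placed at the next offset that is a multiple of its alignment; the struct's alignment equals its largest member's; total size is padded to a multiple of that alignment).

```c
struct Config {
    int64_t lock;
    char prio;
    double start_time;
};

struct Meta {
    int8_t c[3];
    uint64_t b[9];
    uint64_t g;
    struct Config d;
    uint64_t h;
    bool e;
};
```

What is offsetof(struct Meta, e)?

120

Config: lock at 0 (size 8, align 8) → ends 8; prio at 8 (size 1, align 1) → ends 9; pad 7 to align 8 for start_time; start_time at 16 (size 8, align 8) → ends 24; total 24 bytes, alignment 8
c at 0 (size 3, align 1) → ends 3
pad 5 to align 8 for b
b at 8 (size 72, align 8) → ends 80
g at 80 (size 8, align 8) → ends 88
d at 88 (size 24, align 8) → ends 112
h at 112 (size 8, align 8) → ends 120
e at 120 (size 1, align 1) → ends 121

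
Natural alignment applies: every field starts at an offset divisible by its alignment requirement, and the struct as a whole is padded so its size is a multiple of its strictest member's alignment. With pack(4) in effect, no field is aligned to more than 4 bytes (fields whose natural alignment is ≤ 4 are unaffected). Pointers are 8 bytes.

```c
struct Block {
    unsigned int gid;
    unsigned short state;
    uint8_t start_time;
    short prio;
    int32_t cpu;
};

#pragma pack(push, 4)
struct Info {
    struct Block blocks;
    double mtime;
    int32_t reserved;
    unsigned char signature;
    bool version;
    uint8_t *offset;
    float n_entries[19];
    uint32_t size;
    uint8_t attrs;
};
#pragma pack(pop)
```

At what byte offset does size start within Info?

Block: @0: gid [4B, align 4] → 4; @4: state [2B, align 2] → 6; @6: start_time [1B, align 1] → 7; +1 pad (align 2); @8: prio [2B, align 2] → 10; +2 pad (align 4); @12: cpu [4B, align 4] → 16; size 16, align 4
@0: blocks [16B, align 4] → 16
@16: mtime [8B, align 4] → 24
@24: reserved [4B, align 4] → 28
@28: signature [1B, align 1] → 29
@29: version [1B, align 1] → 30
+2 pad (align 4)
@32: offset [8B, align 4] → 40
@40: n_entries [76B, align 4] → 116
@116: size [4B, align 4] → 120

116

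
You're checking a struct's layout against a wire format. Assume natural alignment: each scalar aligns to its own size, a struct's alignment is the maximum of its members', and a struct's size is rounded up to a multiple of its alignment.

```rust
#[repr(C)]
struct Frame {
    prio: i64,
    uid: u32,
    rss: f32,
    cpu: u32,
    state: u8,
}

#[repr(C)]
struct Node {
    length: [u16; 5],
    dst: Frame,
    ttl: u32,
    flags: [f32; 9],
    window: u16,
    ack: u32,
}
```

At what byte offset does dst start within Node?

Frame: 0..8  prio  (8B, 8-aligned); 8..12  uid  (4B, 4-aligned); 12..16  rss  (4B, 4-aligned); 16..20  cpu  (4B, 4-aligned); 20..21  state  (1B, 1-aligned); 21..24  -- tail padding (3B); sizeof = 24, alignof = 8
0..10  length  (10B, 2-aligned)
10..16  -- padding (6B)
16..40  dst  (24B, 8-aligned)

16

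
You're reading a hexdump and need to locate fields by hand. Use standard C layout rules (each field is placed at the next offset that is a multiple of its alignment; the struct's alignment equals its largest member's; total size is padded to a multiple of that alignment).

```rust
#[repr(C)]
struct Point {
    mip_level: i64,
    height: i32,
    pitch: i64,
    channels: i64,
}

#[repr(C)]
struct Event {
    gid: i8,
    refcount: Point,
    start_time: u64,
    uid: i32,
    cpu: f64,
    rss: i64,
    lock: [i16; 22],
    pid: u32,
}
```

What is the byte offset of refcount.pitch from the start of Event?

Point: @0: mip_level [8B, align 8] → 8; @8: height [4B, align 4] → 12; +4 pad (align 8); @16: pitch [8B, align 8] → 24; @24: channels [8B, align 8] → 32; size 32, align 8
@0: gid [1B, align 1] → 1
+7 pad (align 8)
@8: refcount [32B, align 8] → 40
within Point: pitch at 16
8 + 16 = 24

24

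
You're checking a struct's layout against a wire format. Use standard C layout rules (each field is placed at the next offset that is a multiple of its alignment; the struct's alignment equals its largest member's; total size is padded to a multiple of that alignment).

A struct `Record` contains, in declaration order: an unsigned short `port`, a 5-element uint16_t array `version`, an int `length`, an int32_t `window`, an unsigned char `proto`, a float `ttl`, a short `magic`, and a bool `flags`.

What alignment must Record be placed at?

member alignments: port=2, version=2, length=4, window=4, proto=1, ttl=4, magic=2, flags=1
max = 4

4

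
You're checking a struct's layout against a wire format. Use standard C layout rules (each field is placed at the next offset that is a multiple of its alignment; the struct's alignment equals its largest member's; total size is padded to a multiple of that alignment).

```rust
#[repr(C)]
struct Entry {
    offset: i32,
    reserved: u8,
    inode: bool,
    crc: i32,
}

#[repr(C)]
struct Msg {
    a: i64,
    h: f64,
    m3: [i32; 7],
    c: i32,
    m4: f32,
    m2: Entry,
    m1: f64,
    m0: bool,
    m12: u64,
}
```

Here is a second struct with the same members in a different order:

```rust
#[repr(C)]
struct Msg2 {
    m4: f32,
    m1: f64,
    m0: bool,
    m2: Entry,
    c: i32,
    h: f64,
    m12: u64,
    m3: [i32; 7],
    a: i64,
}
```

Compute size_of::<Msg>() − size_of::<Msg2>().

Entry: offset at 0 (size 4, align 4) → ends 4; reserved at 4 (size 1, align 1) → ends 5; inode at 5 (size 1, align 1) → ends 6; pad 2 to align 4 for crc; crc at 8 (size 4, align 4) → ends 12; total 12 bytes, alignment 4
a at 0 (size 8, align 8) → ends 8
h at 8 (size 8, align 8) → ends 16
m3 at 16 (size 28, align 4) → ends 44
c at 44 (size 4, align 4) → ends 48
m4 at 48 (size 4, align 4) → ends 52
m2 at 52 (size 12, align 4) → ends 64
m1 at 64 (size 8, align 8) → ends 72
m0 at 72 (size 1, align 1) → ends 73
pad 7 to align 8 for m12
m12 at 80 (size 8, align 8) → ends 88
total 88 bytes, alignment 8
— Msg2 —
m4 at 0 (size 4, align 4) → ends 4
pad 4 to align 8 for m1
m1 at 8 (size 8, align 8) → ends 16
m0 at 16 (size 1, align 1) → ends 17
pad 3 to align 4 for m2
m2 at 20 (size 12, align 4) → ends 32
c at 32 (size 4, align 4) → ends 36
pad 4 to align 8 for h
h at 40 (size 8, align 8) → ends 48
m12 at 48 (size 8, align 8) → ends 56
m3 at 56 (size 28, align 4) → ends 84
pad 4 to align 8 for a
a at 88 (size 8, align 8) → ends 96
total 96 bytes, alignment 8
88 − 96 = -8

-8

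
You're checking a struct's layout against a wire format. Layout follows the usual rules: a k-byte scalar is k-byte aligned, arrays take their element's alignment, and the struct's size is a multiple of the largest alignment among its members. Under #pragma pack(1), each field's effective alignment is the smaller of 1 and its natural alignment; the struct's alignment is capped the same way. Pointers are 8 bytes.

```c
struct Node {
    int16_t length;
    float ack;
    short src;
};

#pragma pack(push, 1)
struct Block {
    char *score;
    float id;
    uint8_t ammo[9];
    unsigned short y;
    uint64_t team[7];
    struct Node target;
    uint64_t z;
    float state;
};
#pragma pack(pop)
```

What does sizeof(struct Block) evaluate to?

Node: 0..2  length  (2B, 2-aligned); 2..4  -- padding (2B); 4..8  ack  (4B, 4-aligned); 8..10  src  (2B, 2-aligned); 10..12  -- tail padding (2B); sizeof = 12, alignof = 4
0..8  score  (8B, 1-aligned)
8..12  id  (4B, 1-aligned)
12..21  ammo  (9B, 1-aligned)
21..23  y  (2B, 1-aligned)
23..79  team  (56B, 1-aligned)
79..91  target  (12B, 1-aligned)
91..99  z  (8B, 1-aligned)
99..103  state  (4B, 1-aligned)
sizeof = 103, alignof = 1

103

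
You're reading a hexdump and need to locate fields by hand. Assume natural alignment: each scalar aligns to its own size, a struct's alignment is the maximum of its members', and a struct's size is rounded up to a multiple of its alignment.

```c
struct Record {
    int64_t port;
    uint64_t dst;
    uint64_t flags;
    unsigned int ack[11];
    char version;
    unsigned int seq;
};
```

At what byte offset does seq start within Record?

port at 0 (size 8, align 8) → ends 8
dst at 8 (size 8, align 8) → ends 16
flags at 16 (size 8, align 8) → ends 24
ack at 24 (size 44, align 4) → ends 68
version at 68 (size 1, align 1) → ends 69
pad 3 to align 4 for seq
seq at 72 (size 4, align 4) → ends 76

72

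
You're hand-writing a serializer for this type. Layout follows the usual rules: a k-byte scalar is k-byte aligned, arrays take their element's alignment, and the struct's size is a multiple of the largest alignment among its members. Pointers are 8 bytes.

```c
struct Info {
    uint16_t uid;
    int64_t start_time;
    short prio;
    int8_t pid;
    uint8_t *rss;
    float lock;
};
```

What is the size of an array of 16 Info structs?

@0: uid [2B, align 2] → 2
+6 pad (align 8)
@8: start_time [8B, align 8] → 16
@16: prio [2B, align 2] → 18
@18: pid [1B, align 1] → 19
+5 pad (align 8)
@24: rss [8B, align 8] → 32
@32: lock [4B, align 4] → 36
+4 tail pad (align 8)
size 40, align 8
array of 16: 16 × 40 = 640

640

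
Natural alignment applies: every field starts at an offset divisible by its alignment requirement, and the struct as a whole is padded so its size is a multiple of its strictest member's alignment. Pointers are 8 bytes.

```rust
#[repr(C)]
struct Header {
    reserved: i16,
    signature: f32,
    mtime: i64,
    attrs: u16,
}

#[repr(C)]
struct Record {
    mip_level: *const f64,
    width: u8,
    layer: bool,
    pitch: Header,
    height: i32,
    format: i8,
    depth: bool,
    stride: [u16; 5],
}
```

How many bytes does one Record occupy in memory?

56

Header: @0: reserved [2B, align 2] → 2; +2 pad (align 4); @4: signature [4B, align 4] → 8; @8: mtime [8B, align 8] → 16; @16: attrs [2B, align 2] → 18; +6 tail pad (align 8); size 24, align 8
@0: mip_level [8B, align 8] → 8
@8: width [1B, align 1] → 9
@9: layer [1B, align 1] → 10
+6 pad (align 8)
@16: pitch [24B, align 8] → 40
@40: height [4B, align 4] → 44
@44: format [1B, align 1] → 45
@45: depth [1B, align 1] → 46
@46: stride [10B, align 2] → 56
size 56, align 8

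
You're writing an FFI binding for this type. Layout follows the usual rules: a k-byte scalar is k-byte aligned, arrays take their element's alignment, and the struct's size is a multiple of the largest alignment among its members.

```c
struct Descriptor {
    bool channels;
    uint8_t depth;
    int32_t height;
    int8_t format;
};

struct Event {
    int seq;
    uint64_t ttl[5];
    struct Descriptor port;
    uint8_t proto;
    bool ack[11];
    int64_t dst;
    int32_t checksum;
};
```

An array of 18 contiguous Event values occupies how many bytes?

1584

Descriptor: 0..1  channels  (1B, 1-aligned); 1..2  depth  (1B, 1-aligned); 2..4  -- padding (2B); 4..8  height  (4B, 4-aligned); 8..9  format  (1B, 1-aligned); 9..12  -- tail padding (3B); sizeof = 12, alignof = 4
0..4  seq  (4B, 4-aligned)
4..8  -- padding (4B)
8..48  ttl  (40B, 8-aligned)
48..60  port  (12B, 4-aligned)
60..61  proto  (1B, 1-aligned)
61..72  ack  (11B, 1-aligned)
72..80  dst  (8B, 8-aligned)
80..84  checksum  (4B, 4-aligned)
84..88  -- tail padding (4B)
sizeof = 88, alignof = 8
array of 18: 18 × 88 = 1584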